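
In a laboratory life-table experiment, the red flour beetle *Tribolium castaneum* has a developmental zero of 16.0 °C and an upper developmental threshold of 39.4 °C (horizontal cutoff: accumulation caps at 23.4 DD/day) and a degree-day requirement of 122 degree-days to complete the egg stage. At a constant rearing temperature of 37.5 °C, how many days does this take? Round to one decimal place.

5.7 days

Daily accumulation = 37.5 − 16.0 = 21.5 DD/day.
Duration = 122 / 21.5 = 5.674 ≈ 5.7 days.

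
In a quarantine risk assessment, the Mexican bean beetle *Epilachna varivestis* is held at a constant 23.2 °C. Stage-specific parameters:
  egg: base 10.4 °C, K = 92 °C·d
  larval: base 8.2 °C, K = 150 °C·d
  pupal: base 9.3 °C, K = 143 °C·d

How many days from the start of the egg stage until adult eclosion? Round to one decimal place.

27.5 days

egg: 92 / (23.2 − 10.4) = 92 / 12.8 = 7.188 d.
larval: 150 / (23.2 − 8.2) = 150 / 15.0 = 10.000 d.
pupal: 143 / (23.2 − 9.3) = 143 / 13.9 = 10.288 d.
Sum = 27.475 ≈ 27.5 days.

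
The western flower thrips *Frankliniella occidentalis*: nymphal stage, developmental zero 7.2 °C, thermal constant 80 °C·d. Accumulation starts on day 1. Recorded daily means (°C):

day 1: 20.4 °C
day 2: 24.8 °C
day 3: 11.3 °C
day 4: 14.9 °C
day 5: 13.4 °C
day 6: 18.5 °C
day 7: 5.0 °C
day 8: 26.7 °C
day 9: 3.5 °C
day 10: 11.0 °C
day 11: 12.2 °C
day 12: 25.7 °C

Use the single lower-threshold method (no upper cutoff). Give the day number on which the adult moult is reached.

Daily DD above 7.2 °C: 13.2, 17.6, 4.1, 7.7, 6.2, 11.3, 0.0, 19.5, 0.0, 3.8, 5.0, 18.5.
Cumulative: 13.2, 30.8, 34.9, 42.6, 48.8, 60.1, 60.1, 79.6, 79.6, 83.4, 88.4, 106.9.
The total first reaches 80 DD on day 10.

day 10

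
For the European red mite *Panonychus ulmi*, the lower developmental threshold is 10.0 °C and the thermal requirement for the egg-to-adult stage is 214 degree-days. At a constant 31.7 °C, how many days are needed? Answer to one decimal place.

Daily accumulation = 31.7 − 10.0 = 21.7 DD/day.
Duration = 214 / 21.7 = 9.862 ≈ 9.9 days.

9.9 days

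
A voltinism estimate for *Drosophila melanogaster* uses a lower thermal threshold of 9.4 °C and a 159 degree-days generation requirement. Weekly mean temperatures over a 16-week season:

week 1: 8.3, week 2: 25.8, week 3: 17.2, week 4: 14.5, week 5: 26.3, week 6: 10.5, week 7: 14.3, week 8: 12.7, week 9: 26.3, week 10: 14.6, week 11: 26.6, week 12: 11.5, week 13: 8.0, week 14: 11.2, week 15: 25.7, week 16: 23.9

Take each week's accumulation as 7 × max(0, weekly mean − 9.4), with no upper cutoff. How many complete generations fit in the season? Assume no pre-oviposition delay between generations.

5 generations

Weekly DD (7 × max(0, T̄ − 9.4)): 0.0, 114.8, 54.6, 35.7, 118.3, 7.7, 34.3, 23.1, 118.3, 36.4, 120.4, 14.7, 0.0, 12.6, 114.1, 101.5.
Season total = 906.5 DD.
Complete generations = ⌊906.5 / 159⌋ = 5.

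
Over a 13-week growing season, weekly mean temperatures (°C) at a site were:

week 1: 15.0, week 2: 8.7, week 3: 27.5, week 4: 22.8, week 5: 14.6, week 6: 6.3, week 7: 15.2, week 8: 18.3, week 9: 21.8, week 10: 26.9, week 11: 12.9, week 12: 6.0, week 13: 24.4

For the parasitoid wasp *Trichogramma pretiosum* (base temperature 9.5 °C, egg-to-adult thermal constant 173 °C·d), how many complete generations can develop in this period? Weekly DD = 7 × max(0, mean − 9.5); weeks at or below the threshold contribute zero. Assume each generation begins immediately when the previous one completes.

Weekly DD (7 × max(0, T̄ − 9.5)): 38.5, 0.0, 126.0, 93.1, 35.7, 0.0, 39.9, 61.6, 86.1, 121.8, 23.8, 0.0, 104.3.
Season total = 730.8 DD.
Complete generations = ⌊730.8 / 173⌋ = 4.

4 generations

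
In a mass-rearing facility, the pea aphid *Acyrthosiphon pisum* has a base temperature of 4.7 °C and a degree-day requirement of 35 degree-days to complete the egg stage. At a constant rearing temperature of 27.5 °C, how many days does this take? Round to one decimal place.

1.5 days

Daily accumulation = 27.5 − 4.7 = 22.8 DD/day.
Duration = 35 / 22.8 = 1.535 ≈ 1.5 days.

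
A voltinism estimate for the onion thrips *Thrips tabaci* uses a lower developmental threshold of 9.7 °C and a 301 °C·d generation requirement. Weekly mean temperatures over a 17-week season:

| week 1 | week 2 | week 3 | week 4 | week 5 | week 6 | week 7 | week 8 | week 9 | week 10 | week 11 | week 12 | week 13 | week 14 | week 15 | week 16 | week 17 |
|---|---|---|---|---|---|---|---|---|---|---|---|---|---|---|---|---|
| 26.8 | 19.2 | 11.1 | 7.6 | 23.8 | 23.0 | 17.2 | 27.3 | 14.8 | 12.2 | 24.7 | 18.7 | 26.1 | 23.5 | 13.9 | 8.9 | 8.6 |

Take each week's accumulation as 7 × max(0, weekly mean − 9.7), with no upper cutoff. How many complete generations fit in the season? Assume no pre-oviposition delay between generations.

3 generations

Weekly DD (7 × max(0, T̄ − 9.7)): 119.7, 66.5, 9.8, 0.0, 98.7, 93.1, 52.5, 123.2, 35.7, 17.5, 105.0, 63.0, 114.8, 96.6, 29.4, 0.0, 0.0.
Season total = 1025.5 DD.
Complete generations = ⌊1025.5 / 301⌋ = 3.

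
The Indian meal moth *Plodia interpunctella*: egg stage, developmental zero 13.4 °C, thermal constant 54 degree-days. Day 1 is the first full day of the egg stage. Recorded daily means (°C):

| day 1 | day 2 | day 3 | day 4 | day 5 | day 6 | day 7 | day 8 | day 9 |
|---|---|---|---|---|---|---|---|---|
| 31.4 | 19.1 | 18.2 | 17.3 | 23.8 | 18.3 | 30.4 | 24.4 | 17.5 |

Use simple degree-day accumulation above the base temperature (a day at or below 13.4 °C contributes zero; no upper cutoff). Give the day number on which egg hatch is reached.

Daily DD above 13.4 °C: 18.0, 5.7, 4.8, 3.9, 10.4, 4.9, 17.0, 11.0, 4.1.
Cumulative: 18.0, 23.7, 28.5, 32.4, 42.8, 47.7, 64.7, 75.7, 79.8.
The total first reaches 54 DD on day 7.

day 7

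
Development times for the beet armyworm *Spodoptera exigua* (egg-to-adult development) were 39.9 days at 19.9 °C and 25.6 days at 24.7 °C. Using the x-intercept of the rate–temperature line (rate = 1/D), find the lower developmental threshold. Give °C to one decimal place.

11.3 °C

Linear rate model ⇒ the product D·(T − T_b) is constant across temperatures.
39.9·(19.9 − T_b) = 25.6·(24.7 − T_b)
T_b = (39.9·19.9 − 25.6·24.7) / (39.9 − 25.6) = 161.69 / 14.3 = 11.307 °C ≈ 11.3 °C.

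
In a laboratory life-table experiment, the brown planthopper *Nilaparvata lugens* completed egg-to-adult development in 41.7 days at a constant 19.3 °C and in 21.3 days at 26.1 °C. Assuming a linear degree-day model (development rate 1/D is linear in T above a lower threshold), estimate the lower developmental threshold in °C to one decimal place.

Under the model K = D·(T − T_b), so D₁·(T₁ − T_b) = D₂·(T₂ − T_b).
41.7·(19.3 − T_b) = 21.3·(26.1 − T_b)
T_b = (41.7·19.3 − 21.3·26.1) / (41.7 − 21.3) = 248.88 / 20.4 = 12.200 °C ≈ 12.2 °C.

12.2 °C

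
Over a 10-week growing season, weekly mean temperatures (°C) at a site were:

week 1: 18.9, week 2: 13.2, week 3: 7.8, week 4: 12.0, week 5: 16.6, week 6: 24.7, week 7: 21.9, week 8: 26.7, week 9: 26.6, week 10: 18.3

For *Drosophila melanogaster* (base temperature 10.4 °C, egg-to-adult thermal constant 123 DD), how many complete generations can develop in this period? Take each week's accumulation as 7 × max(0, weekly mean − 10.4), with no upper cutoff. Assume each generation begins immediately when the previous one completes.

Weekly DD (7 × max(0, T̄ − 10.4)): 59.5, 19.6, 0.0, 11.2, 43.4, 100.1, 80.5, 114.1, 113.4, 55.3.
Season total = 597.1 DD.
Complete generations = ⌊597.1 / 123⌋ = 4.

4 generations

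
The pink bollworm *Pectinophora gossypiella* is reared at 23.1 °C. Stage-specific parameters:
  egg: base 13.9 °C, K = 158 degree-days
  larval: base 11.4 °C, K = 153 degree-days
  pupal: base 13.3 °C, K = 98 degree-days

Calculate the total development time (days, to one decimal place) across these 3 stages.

egg: 158 / (23.1 − 13.9) = 158 / 9.2 = 17.174 d.
larval: 153 / (23.1 − 11.4) = 153 / 11.7 = 13.077 d.
pupal: 98 / (23.1 − 13.3) = 98 / 9.8 = 10.000 d.
Sum = 40.251 ≈ 40.3 days.

40.3 days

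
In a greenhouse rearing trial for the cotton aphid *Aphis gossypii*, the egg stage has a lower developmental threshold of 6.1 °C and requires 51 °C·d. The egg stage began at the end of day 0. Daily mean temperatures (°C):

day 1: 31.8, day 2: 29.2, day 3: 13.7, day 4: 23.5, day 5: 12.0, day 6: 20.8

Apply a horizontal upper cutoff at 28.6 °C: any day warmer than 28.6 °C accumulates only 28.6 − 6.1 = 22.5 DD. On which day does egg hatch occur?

day 3

Daily DD above 6.1 °C (capped at 22.5): 22.5, 22.5, 7.6, 17.4, 5.9, 14.7.
Cumulative: 22.5, 45.0, 52.6, 70.0, 75.9, 90.6.
The total first reaches 51 DD on day 3.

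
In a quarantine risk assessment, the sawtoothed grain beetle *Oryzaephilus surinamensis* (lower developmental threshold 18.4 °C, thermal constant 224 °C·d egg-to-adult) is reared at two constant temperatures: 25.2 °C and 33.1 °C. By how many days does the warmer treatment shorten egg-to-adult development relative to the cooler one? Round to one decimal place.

At 25.2 °C: 224 / (25.2 − 18.4) = 224 / 6.8 = 32.941 d.
At 33.1 °C: 224 / (33.1 − 18.4) = 224 / 14.7 = 15.238 d.
Difference = |32.941 − 15.238| = 17.703 ≈ 17.7 days.

17.7 days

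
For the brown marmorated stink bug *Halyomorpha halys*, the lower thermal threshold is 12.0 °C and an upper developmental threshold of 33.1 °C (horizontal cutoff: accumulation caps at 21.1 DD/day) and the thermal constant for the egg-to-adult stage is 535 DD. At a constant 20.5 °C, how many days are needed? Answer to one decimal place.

62.9 days

Daily accumulation = 20.5 − 12.0 = 8.5 DD/day.
Duration = 535 / 8.5 = 62.941 ≈ 62.9 days.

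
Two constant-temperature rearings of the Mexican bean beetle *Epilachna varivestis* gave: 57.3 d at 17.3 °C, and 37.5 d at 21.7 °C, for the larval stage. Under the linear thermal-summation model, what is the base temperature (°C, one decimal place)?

Under the model K = D·(T − T_b), so D₁·(T₁ − T_b) = D₂·(T₂ − T_b).
57.3·(17.3 − T_b) = 37.5·(21.7 − T_b)
T_b = (57.3·17.3 − 37.5·21.7) / (57.3 − 37.5) = 177.54 / 19.8 = 8.967 °C ≈ 9.0 °C.

9.0 °C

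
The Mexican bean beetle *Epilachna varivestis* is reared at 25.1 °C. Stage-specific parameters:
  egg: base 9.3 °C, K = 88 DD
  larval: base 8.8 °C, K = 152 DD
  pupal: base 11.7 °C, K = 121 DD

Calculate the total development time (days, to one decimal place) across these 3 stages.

23.9 days

egg: 88 / (25.1 − 9.3) = 88 / 15.8 = 5.570 d.
larval: 152 / (25.1 − 8.8) = 152 / 16.3 = 9.325 d.
pupal: 121 / (25.1 − 11.7) = 121 / 13.4 = 9.030 d.
Sum = 23.925 ≈ 23.9 days.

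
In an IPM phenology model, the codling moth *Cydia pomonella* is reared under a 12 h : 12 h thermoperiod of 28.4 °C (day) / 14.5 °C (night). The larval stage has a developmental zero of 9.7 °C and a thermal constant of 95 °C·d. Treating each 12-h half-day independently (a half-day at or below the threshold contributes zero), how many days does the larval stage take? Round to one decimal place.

Day half: max(0, 28.4 − 9.7) × 0.5 = 18.7 × 0.5 = 9.35 DD.
Night half: max(0, 14.5 − 9.7) × 0.5 = 4.8 × 0.5 = 2.40 DD.
Per 24 h: 11.75 DD/day.
Duration = 95 / 11.75 = 8.085 ≈ 8.1 days.

8.1 days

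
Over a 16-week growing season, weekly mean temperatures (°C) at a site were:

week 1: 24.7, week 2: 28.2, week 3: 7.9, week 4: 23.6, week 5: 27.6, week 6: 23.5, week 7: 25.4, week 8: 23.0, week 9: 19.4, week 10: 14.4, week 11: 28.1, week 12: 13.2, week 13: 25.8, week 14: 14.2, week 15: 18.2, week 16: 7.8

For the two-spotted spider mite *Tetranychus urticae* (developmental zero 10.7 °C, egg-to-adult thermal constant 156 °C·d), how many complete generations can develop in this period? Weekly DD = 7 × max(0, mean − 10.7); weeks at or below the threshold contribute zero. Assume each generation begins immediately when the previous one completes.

Weekly DD (7 × max(0, T̄ − 10.7)): 98.0, 122.5, 0.0, 90.3, 118.3, 89.6, 102.9, 86.1, 60.9, 25.9, 121.8, 17.5, 105.7, 24.5, 52.5, 0.0.
Season total = 1116.5 DD.
Complete generations = ⌊1116.5 / 156⌋ = 7.

7 generations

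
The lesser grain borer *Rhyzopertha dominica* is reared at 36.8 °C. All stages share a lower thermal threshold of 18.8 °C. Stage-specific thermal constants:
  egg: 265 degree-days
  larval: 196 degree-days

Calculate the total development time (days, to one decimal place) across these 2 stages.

Daily accumulation at 36.8 °C = 36.8 − 18.8 = 18.0 DD/day.
Total K = 265 + 196 = 461 DD.
Total duration = 461 / 18.0 = 25.611 ≈ 25.6 days.

25.6 days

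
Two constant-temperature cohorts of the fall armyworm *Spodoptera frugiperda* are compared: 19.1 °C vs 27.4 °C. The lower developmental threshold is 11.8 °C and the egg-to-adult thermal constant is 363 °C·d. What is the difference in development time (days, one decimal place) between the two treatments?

26.5 days

At 19.1 °C: 363 / (19.1 − 11.8) = 363 / 7.3 = 49.726 d.
At 27.4 °C: 363 / (27.4 − 11.8) = 363 / 15.6 = 23.269 d.
Difference = |49.726 − 23.269| = 26.457 ≈ 26.5 days.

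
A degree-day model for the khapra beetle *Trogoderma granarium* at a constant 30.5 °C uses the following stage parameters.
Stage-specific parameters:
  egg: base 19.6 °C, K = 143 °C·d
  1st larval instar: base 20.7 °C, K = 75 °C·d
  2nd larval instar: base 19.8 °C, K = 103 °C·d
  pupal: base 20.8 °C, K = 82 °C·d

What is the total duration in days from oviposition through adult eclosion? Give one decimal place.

egg: 143 / (30.5 − 19.6) = 143 / 10.9 = 13.119 d.
1st larval instar: 75 / (30.5 − 20.7) = 75 / 9.8 = 7.653 d.
2nd larval instar: 103 / (30.5 − 19.8) = 103 / 10.7 = 9.626 d.
pupal: 82 / (30.5 − 20.8) = 82 / 9.7 = 8.454 d.
Sum = 38.852 ≈ 38.9 days.

38.9 days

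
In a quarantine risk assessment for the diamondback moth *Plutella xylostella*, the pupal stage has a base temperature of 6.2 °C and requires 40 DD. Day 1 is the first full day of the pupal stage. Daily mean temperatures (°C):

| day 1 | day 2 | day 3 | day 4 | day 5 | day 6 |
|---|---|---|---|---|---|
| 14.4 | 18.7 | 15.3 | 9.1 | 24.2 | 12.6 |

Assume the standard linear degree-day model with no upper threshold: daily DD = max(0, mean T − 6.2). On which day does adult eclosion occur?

Daily DD above 6.2 °C: 8.2, 12.5, 9.1, 2.9, 18.0, 6.4.
Cumulative: 8.2, 20.7, 29.8, 32.7, 50.7, 57.1.
The total first reaches 40 DD on day 5.

day 5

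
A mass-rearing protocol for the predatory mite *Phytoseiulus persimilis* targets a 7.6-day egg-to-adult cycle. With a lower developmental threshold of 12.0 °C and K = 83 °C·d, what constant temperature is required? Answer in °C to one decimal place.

22.9 °C

Required daily accumulation = 83 / 7.6 = 10.921 DD/day.
T = T_base + 10.921 = 12.0 + 10.921 = 22.921 ≈ 22.9 °C.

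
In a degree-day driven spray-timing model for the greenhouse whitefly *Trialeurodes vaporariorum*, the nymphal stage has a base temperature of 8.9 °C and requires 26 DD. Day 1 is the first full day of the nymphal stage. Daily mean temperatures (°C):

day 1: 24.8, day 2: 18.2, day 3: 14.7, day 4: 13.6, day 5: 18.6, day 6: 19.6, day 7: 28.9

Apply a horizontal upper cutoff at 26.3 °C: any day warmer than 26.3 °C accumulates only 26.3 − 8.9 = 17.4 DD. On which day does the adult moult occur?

Daily DD above 8.9 °C (capped at 17.4): 15.9, 9.3, 5.8, 4.7, 9.7, 10.7, 17.4.
Cumulative: 15.9, 25.2, 31.0, 35.7, 45.4, 56.1, 73.5.
The total first reaches 26 DD on day 3.

day 3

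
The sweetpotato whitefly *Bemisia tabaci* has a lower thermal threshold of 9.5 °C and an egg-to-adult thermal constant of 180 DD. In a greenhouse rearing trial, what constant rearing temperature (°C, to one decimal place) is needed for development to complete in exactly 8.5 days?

Required daily accumulation = 180 / 8.5 = 21.176 DD/day.
T = T_base + 21.176 = 9.5 + 21.176 = 30.676 ≈ 30.7 °C.

30.7 °C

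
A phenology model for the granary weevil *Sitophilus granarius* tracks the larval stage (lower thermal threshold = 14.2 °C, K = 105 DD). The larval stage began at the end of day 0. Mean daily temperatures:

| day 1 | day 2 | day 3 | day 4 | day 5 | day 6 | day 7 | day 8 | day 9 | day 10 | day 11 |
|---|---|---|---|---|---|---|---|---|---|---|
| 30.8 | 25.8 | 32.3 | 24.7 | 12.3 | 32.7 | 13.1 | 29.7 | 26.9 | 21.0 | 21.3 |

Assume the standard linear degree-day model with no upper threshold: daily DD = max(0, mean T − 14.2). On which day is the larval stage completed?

day 10

Daily DD above 14.2 °C: 16.6, 11.6, 18.1, 10.5, 0.0, 18.5, 0.0, 15.5, 12.7, 6.8, 7.1.
Cumulative: 16.6, 28.2, 46.3, 56.8, 56.8, 75.3, 75.3, 90.8, 103.5, 110.3, 117.4.
The total first reaches 105 DD on day 10.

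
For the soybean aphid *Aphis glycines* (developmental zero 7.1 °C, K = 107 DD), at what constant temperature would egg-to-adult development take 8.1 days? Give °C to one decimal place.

Required daily accumulation = 107 / 8.1 = 13.210 DD/day.
T = T_base + 13.210 = 7.1 + 13.210 = 20.310 ≈ 20.3 °C.

20.3 °C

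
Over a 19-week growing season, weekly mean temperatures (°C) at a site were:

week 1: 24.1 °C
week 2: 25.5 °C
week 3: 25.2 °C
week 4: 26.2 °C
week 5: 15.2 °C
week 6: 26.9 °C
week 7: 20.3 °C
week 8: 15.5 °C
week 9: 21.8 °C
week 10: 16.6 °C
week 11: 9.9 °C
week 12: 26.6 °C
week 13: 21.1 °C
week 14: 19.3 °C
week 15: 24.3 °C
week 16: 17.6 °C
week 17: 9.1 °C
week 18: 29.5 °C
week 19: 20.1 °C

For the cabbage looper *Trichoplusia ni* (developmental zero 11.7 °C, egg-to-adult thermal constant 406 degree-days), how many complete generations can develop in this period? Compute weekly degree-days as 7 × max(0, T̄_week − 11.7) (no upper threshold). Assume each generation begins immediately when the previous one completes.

Weekly DD (7 × max(0, T̄ − 11.7)): 86.8, 96.6, 94.5, 101.5, 24.5, 106.4, 60.2, 26.6, 70.7, 34.3, 0.0, 104.3, 65.8, 53.2, 88.2, 41.3, 0.0, 124.6, 58.8.
Season total = 1238.3 DD.
Complete generations = ⌊1238.3 / 406⌋ = 3.

3 generations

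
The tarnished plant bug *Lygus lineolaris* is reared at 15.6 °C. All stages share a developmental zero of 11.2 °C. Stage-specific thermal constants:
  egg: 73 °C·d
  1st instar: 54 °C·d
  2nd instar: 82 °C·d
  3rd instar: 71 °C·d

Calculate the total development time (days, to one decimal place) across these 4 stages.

63.6 days

Daily accumulation at 15.6 °C = 15.6 − 11.2 = 4.4 DD/day.
Total K = 73 + 54 + 82 + 71 = 280 DD.
Total duration = 280 / 4.4 = 63.636 ≈ 63.6 days.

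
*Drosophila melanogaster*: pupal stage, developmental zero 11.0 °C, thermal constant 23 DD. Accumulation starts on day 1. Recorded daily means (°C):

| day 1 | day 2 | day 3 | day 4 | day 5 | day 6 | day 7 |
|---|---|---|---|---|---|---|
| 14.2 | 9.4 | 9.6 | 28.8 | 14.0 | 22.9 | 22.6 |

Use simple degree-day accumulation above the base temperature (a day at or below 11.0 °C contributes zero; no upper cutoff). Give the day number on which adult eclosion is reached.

Daily DD above 11.0 °C: 3.2, 0.0, 0.0, 17.8, 3.0, 11.9, 11.6.
Cumulative: 3.2, 3.2, 3.2, 21.0, 24.0, 35.9, 47.5.
The total first reaches 23 DD on day 5.

day 5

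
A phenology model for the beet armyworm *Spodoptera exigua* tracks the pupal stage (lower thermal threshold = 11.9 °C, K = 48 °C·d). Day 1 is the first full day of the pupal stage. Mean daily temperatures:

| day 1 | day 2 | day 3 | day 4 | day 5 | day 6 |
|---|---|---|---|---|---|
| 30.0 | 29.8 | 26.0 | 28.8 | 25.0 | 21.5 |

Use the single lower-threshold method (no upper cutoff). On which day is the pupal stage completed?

Daily DD above 11.9 °C: 18.1, 17.9, 14.1, 16.9, 13.1, 9.6.
Cumulative: 18.1, 36.0, 50.1, 67.0, 80.1, 89.7.
The total first reaches 48 DD on day 3.

day 3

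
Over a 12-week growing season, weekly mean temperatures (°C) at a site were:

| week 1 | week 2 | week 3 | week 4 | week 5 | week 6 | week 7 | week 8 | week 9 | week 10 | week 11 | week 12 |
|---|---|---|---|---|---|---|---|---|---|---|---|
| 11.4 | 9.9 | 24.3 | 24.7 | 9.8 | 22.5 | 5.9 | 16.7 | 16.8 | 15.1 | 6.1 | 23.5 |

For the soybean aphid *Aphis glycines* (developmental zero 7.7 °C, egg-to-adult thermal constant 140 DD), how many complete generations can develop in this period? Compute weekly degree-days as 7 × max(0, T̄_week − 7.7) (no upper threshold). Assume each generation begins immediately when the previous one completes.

4 generations

Weekly DD (7 × max(0, T̄ − 7.7)): 25.9, 15.4, 116.2, 119.0, 14.7, 103.6, 0.0, 63.0, 63.7, 51.8, 0.0, 110.6.
Season total = 683.9 DD.
Complete generations = ⌊683.9 / 140⌋ = 4.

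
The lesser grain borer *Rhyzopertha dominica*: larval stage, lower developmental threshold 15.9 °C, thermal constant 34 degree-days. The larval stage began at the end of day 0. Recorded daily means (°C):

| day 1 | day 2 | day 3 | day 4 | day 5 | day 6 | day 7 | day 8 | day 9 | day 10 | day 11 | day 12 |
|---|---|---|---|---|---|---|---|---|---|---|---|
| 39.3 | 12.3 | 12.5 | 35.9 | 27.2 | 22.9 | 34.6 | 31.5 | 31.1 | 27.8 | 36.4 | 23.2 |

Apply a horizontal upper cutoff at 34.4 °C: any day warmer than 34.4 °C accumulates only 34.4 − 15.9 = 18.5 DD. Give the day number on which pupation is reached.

day 4

Daily DD above 15.9 °C (capped at 18.5): 18.5, 0.0, 0.0, 18.5, 11.3, 7.0, 18.5, 15.6, 15.2, 11.9, 18.5, 7.3.
Cumulative: 18.5, 18.5, 18.5, 37.0, 48.3, 55.3, 73.8, 89.4, 104.6, 116.5, 135.0, 142.3.
The total first reaches 34 DD on day 4.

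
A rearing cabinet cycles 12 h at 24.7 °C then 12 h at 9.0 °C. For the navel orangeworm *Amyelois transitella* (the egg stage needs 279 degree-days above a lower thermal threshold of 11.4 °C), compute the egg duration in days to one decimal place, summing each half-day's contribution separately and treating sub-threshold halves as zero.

Day half: max(0, 24.7 − 11.4) × 0.5 = 13.3 × 0.5 = 6.65 DD.
Night half: max(0, 9.0 − 11.4) × 0.5 = 0.0 × 0.5 = 0.00 DD.
Per 24 h: 6.65 DD/day.
Duration = 279 / 6.65 = 41.955 ≈ 42.0 days.

42.0 days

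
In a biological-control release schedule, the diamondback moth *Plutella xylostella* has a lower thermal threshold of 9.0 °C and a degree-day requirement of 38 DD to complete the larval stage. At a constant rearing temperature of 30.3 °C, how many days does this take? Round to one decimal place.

Daily accumulation = 30.3 − 9.0 = 21.3 DD/day.
Duration = 38 / 21.3 = 1.784 ≈ 1.8 days.

1.8 days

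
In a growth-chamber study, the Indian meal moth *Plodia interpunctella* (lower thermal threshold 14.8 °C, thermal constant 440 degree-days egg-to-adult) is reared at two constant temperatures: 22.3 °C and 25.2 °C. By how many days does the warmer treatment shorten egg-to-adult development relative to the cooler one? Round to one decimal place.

16.4 days

At 22.3 °C: 440 / (22.3 − 14.8) = 440 / 7.5 = 58.667 d.
At 25.2 °C: 440 / (25.2 − 14.8) = 440 / 10.4 = 42.308 d.
Difference = |58.667 − 42.308| = 16.359 ≈ 16.4 days.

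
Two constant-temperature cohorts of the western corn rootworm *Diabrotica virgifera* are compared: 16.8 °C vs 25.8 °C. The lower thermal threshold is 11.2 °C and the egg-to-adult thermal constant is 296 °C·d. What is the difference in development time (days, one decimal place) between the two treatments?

At 16.8 °C: 296 / (16.8 − 11.2) = 296 / 5.6 = 52.857 d.
At 25.8 °C: 296 / (25.8 − 11.2) = 296 / 14.6 = 20.274 d.
Difference = |52.857 − 20.274| = 32.583 ≈ 32.6 days.

32.6 days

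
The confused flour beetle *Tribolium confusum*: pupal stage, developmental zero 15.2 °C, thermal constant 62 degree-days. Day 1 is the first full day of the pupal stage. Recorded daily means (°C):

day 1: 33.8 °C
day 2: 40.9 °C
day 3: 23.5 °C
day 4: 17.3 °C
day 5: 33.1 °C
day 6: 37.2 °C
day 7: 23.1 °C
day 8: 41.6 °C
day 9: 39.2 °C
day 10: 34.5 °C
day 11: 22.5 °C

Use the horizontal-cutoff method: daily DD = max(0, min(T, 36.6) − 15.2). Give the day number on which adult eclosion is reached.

day 5

Daily DD above 15.2 °C (capped at 21.4): 18.6, 21.4, 8.3, 2.1, 17.9, 21.4, 7.9, 21.4, 21.4, 19.3, 7.3.
Cumulative: 18.6, 40.0, 48.3, 50.4, 68.3, 89.7, 97.6, 119.0, 140.4, 159.7, 167.0.
The total first reaches 62 DD on day 5.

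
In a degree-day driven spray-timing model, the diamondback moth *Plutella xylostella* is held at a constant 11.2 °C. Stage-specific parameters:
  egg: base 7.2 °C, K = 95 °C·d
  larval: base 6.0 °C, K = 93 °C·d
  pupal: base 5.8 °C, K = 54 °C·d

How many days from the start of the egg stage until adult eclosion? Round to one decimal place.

egg: 95 / (11.2 − 7.2) = 95 / 4.0 = 23.750 d.
larval: 93 / (11.2 − 6.0) = 93 / 5.2 = 17.885 d.
pupal: 54 / (11.2 − 5.8) = 54 / 5.4 = 10.000 d.
Sum = 51.635 ≈ 51.6 days.

51.6 days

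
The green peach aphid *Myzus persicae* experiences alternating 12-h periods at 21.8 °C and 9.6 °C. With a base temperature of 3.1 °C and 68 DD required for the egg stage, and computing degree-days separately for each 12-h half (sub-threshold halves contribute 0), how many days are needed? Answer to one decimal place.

5.4 days

Day half: max(0, 21.8 − 3.1) × 0.5 = 18.7 × 0.5 = 9.35 DD.
Night half: max(0, 9.6 − 3.1) × 0.5 = 6.5 × 0.5 = 3.25 DD.
Per 24 h: 12.60 DD/day.
Duration = 68 / 12.60 = 5.397 ≈ 5.4 days.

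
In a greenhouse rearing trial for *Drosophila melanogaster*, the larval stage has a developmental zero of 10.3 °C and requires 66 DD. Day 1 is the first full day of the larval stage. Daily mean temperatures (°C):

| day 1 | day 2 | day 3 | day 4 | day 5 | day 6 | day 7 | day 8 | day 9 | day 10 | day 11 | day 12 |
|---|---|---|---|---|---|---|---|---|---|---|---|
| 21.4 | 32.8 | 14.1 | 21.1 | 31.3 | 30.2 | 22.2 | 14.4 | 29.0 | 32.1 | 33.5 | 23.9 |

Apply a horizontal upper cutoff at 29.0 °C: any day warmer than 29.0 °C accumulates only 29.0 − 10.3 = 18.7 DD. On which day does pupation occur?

Daily DD above 10.3 °C (capped at 18.7): 11.1, 18.7, 3.8, 10.8, 18.7, 18.7, 11.9, 4.1, 18.7, 18.7, 18.7, 13.6.
Cumulative: 11.1, 29.8, 33.6, 44.4, 63.1, 81.8, 93.7, 97.8, 116.5, 135.2, 153.9, 167.5.
The total first reaches 66 DD on day 6.

day 6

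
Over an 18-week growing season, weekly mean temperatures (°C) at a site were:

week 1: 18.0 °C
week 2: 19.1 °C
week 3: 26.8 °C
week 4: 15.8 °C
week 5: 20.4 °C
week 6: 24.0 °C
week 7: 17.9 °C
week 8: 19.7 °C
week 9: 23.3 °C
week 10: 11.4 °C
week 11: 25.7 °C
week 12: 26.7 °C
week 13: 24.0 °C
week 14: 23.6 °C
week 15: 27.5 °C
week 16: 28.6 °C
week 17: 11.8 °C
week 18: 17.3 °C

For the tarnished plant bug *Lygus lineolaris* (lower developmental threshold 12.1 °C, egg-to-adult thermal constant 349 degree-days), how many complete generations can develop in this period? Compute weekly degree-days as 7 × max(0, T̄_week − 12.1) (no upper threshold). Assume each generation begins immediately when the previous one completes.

3 generations

Weekly DD (7 × max(0, T̄ − 12.1)): 41.3, 49.0, 102.9, 25.9, 58.1, 83.3, 40.6, 53.2, 78.4, 0.0, 95.2, 102.2, 83.3, 80.5, 107.8, 115.5, 0.0, 36.4.
Season total = 1153.6 DD.
Complete generations = ⌊1153.6 / 349⌋ = 3.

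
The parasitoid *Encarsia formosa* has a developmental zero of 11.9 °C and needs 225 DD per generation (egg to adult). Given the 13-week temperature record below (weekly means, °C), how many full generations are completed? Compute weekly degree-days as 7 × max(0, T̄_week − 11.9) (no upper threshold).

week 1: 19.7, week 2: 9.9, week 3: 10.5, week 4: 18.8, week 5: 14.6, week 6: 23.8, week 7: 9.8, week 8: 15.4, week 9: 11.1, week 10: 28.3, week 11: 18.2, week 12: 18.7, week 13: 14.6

2 generations

Weekly DD (7 × max(0, T̄ − 11.9)): 54.6, 0.0, 0.0, 48.3, 18.9, 83.3, 0.0, 24.5, 0.0, 114.8, 44.1, 47.6, 18.9.
Season total = 455.0 DD.
Complete generations = ⌊455.0 / 225⌋ = 2.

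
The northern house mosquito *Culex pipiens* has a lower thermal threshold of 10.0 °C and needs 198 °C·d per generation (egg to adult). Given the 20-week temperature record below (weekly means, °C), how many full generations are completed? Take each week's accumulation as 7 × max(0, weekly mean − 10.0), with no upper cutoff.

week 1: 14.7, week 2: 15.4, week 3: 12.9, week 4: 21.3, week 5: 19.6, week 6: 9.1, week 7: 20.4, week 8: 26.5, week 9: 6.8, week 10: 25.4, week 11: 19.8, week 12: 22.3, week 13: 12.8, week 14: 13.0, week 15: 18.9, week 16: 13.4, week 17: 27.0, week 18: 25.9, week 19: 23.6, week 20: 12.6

5 generations

Weekly DD (7 × max(0, T̄ − 10.0)): 32.9, 37.8, 20.3, 79.1, 67.2, 0.0, 72.8, 115.5, 0.0, 107.8, 68.6, 86.1, 19.6, 21.0, 62.3, 23.8, 119.0, 111.3, 95.2, 18.2.
Season total = 1158.5 DD.
Complete generations = ⌊1158.5 / 198⌋ = 5.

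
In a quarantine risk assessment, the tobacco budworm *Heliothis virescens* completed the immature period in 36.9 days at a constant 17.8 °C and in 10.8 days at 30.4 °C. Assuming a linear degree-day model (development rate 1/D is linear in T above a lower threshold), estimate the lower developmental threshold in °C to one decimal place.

Equal thermal constants: D₁(T₁ − T_b) = D₂(T₂ − T_b).
36.9·(17.8 − T_b) = 10.8·(30.4 − T_b)
T_b = (36.9·17.8 − 10.8·30.4) / (36.9 − 10.8) = 328.50 / 26.1 = 12.586 °C ≈ 12.6 °C.

12.6 °C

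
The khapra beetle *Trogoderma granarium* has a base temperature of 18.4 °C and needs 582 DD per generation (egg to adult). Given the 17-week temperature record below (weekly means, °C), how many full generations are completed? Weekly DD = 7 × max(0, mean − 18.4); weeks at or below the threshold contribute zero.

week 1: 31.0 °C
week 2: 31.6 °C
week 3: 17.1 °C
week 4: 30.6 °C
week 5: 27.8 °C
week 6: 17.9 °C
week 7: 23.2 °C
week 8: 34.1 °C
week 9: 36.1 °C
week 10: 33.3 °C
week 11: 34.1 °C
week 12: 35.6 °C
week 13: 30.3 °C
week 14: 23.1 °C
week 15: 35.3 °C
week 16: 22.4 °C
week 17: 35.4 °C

2 generations

Weekly DD (7 × max(0, T̄ − 18.4)): 88.2, 92.4, 0.0, 85.4, 65.8, 0.0, 33.6, 109.9, 123.9, 104.3, 109.9, 120.4, 83.3, 32.9, 118.3, 28.0, 119.0.
Season total = 1315.3 DD.
Complete generations = ⌊1315.3 / 582⌋ = 2.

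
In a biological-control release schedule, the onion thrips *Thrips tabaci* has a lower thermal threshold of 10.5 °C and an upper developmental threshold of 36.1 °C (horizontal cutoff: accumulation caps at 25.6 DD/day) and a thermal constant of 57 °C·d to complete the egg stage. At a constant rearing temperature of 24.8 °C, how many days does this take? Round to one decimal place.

4.0 days

Daily accumulation = 24.8 − 10.5 = 14.3 DD/day.
Duration = 57 / 14.3 = 3.986 ≈ 4.0 days.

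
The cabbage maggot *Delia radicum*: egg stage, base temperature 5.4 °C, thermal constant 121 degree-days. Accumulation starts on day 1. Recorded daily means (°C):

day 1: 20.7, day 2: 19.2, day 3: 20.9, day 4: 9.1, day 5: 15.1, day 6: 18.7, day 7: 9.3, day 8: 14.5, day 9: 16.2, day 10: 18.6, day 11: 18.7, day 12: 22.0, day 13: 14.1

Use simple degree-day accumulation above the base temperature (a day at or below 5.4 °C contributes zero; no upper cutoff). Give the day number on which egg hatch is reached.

Daily DD above 5.4 °C: 15.3, 13.8, 15.5, 3.7, 9.7, 13.3, 3.9, 9.1, 10.8, 13.2, 13.3, 16.6, 8.7.
Cumulative: 15.3, 29.1, 44.6, 48.3, 58.0, 71.3, 75.2, 84.3, 95.1, 108.3, 121.6, 138.2, 146.9.
The total first reaches 121 DD on day 11.

day 11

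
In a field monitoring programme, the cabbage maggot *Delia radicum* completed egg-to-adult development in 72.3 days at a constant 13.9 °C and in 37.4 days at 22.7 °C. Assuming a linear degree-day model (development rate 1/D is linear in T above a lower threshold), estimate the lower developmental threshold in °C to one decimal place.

4.5 °C

Linear rate model ⇒ the product D·(T − T_b) is constant across temperatures.
72.3·(13.9 − T_b) = 37.4·(22.7 − T_b)
T_b = (72.3·13.9 − 37.4·22.7) / (72.3 − 37.4) = 155.99 / 34.9 = 4.470 °C ≈ 4.5 °C.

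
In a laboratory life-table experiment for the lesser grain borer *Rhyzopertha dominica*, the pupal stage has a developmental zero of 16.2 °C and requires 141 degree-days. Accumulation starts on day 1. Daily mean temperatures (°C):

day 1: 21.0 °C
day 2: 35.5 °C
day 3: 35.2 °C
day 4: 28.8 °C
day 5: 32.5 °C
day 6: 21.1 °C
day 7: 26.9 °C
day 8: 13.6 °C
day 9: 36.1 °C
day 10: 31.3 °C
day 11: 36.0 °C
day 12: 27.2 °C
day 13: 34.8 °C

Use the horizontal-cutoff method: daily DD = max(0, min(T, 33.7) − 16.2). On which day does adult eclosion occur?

day 12

Daily DD above 16.2 °C (capped at 17.5): 4.8, 17.5, 17.5, 12.6, 16.3, 4.9, 10.7, 0.0, 17.5, 15.1, 17.5, 11.0, 17.5.
Cumulative: 4.8, 22.3, 39.8, 52.4, 68.7, 73.6, 84.3, 84.3, 101.8, 116.9, 134.4, 145.4, 162.9.
The total first reaches 141 DD on day 12.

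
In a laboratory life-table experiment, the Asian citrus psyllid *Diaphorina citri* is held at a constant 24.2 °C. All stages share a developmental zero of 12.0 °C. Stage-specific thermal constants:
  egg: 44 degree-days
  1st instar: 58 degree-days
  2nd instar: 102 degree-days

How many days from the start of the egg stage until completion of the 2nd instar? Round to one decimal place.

Daily accumulation at 24.2 °C = 24.2 − 12.0 = 12.2 DD/day.
Total K = 44 + 58 + 102 = 204 DD.
Total duration = 204 / 12.2 = 16.721 ≈ 16.7 days.

16.7 days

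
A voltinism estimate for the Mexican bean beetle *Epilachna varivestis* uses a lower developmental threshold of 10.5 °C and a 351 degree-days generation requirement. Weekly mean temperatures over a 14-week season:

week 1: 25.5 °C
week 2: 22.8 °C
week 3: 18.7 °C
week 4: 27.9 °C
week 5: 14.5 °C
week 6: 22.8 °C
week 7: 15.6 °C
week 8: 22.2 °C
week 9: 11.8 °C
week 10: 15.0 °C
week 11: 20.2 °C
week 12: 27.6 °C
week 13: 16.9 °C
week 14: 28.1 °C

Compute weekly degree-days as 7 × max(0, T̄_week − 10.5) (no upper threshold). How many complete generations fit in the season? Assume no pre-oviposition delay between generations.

2 generations

Weekly DD (7 × max(0, T̄ − 10.5)): 105.0, 86.1, 57.4, 121.8, 28.0, 86.1, 35.7, 81.9, 9.1, 31.5, 67.9, 119.7, 44.8, 123.2.
Season total = 998.2 DD.
Complete generations = ⌊998.2 / 351⌋ = 2.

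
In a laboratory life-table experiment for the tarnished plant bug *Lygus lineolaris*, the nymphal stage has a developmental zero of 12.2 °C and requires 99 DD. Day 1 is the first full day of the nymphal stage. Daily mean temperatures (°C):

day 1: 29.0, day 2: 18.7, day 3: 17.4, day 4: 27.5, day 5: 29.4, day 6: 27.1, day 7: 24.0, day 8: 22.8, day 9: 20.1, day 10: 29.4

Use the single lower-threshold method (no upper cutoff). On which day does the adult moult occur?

day 9

Daily DD above 12.2 °C: 16.8, 6.5, 5.2, 15.3, 17.2, 14.9, 11.8, 10.6, 7.9, 17.2.
Cumulative: 16.8, 23.3, 28.5, 43.8, 61.0, 75.9, 87.7, 98.3, 106.2, 123.4.
The total first reaches 99 DD on day 9.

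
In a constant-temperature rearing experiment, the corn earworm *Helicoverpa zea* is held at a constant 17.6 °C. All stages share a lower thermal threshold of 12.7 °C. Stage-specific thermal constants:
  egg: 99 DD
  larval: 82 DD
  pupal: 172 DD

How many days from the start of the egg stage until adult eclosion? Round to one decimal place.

Daily accumulation at 17.6 °C = 17.6 − 12.7 = 4.9 DD/day.
Total K = 99 + 82 + 172 = 353 DD.
Total duration = 353 / 4.9 = 72.041 ≈ 72.0 days.

72.0 days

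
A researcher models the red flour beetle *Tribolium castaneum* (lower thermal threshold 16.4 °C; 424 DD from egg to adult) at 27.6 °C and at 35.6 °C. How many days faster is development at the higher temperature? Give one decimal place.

15.8 days

At 27.6 °C: 424 / (27.6 − 16.4) = 424 / 11.2 = 37.857 d.
At 35.6 °C: 424 / (35.6 − 16.4) = 424 / 19.2 = 22.083 d.
Difference = |37.857 − 22.083| = 15.774 ≈ 15.8 days.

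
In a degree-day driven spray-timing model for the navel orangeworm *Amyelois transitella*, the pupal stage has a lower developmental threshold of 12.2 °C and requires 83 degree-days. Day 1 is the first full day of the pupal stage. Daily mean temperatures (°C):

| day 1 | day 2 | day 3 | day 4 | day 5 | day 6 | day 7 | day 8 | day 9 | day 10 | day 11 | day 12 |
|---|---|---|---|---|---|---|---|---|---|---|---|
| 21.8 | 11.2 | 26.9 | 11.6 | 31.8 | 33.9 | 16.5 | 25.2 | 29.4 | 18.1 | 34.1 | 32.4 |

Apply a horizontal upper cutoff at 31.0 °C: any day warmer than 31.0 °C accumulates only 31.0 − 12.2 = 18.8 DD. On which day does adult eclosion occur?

Daily DD above 12.2 °C (capped at 18.8): 9.6, 0.0, 14.7, 0.0, 18.8, 18.8, 4.3, 13.0, 17.2, 5.9, 18.8, 18.8.
Cumulative: 9.6, 9.6, 24.3, 24.3, 43.1, 61.9, 66.2, 79.2, 96.4, 102.3, 121.1, 139.9.
The total first reaches 83 DD on day 9.

day 9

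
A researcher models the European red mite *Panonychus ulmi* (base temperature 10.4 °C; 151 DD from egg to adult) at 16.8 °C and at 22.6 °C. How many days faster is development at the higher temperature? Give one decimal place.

11.2 days

At 16.8 °C: 151 / (16.8 − 10.4) = 151 / 6.4 = 23.594 d.
At 22.6 °C: 151 / (22.6 − 10.4) = 151 / 12.2 = 12.377 d.
Difference = |23.594 − 12.377| = 11.217 ≈ 11.2 days.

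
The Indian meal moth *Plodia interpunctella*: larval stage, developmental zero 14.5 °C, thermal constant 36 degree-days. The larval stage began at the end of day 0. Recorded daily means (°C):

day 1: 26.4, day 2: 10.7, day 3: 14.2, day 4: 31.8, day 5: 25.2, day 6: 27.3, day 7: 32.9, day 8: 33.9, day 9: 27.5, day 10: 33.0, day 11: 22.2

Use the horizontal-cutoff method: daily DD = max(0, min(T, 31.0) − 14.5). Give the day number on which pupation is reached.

day 5

Daily DD above 14.5 °C (capped at 16.5): 11.9, 0.0, 0.0, 16.5, 10.7, 12.8, 16.5, 16.5, 13.0, 16.5, 7.7.
Cumulative: 11.9, 11.9, 11.9, 28.4, 39.1, 51.9, 68.4, 84.9, 97.9, 114.4, 122.1.
The total first reaches 36 DD on day 5.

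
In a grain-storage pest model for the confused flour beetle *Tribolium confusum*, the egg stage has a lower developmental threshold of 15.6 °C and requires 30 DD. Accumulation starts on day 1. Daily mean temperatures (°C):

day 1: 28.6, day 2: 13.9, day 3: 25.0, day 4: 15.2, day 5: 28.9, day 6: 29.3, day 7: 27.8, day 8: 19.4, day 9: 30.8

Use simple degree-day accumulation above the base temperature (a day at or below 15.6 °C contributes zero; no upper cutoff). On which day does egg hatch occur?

day 5

Daily DD above 15.6 °C: 13.0, 0.0, 9.4, 0.0, 13.3, 13.7, 12.2, 3.8, 15.2.
Cumulative: 13.0, 13.0, 22.4, 22.4, 35.7, 49.4, 61.6, 65.4, 80.6.
The total first reaches 30 DD on day 5.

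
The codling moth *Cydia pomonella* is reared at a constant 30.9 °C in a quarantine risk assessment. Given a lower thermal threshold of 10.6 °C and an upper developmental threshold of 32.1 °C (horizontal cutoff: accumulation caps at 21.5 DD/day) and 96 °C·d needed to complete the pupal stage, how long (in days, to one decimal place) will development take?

4.7 days

Daily accumulation = 30.9 − 10.6 = 20.3 DD/day.
Duration = 96 / 20.3 = 4.729 ≈ 4.7 days.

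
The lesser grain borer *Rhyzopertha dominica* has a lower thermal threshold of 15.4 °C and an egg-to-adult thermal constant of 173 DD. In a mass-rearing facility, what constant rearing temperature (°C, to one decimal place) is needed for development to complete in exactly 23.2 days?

Required daily accumulation = 173 / 23.2 = 7.457 DD/day.
T = T_base + 7.457 = 15.4 + 7.457 = 22.857 ≈ 22.9 °C.

22.9 °C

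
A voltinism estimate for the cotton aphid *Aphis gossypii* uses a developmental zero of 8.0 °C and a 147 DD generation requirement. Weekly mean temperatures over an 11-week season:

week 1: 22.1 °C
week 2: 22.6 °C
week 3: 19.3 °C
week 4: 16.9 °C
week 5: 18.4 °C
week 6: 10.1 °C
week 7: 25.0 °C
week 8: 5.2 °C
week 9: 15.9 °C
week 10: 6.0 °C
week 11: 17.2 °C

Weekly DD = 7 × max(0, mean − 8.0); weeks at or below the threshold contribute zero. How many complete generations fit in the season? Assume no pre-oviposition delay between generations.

Weekly DD (7 × max(0, T̄ − 8.0)): 98.7, 102.2, 79.1, 62.3, 72.8, 14.7, 119.0, 0.0, 55.3, 0.0, 64.4.
Season total = 668.5 DD.
Complete generations = ⌊668.5 / 147⌋ = 4.

4 generations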